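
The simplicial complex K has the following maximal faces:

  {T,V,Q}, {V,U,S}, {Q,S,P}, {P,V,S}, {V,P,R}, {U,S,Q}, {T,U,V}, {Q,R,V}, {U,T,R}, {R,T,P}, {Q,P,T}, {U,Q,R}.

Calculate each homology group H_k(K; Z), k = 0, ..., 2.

H_0 ≅ Z,  H_1 ≅ Z/2,  H_2 = 0.

Take the total order P < Q < R < S < T < U < V on the vertex set. Then K (dimension 2) consists of the simplices:

  0-simplices (7): P, Q, R, S, T, U, V
  1-simplices (18): PQ, PR, PS, PT, PV, QR, QS, QT, QU, QV, RT, RU, RV, SU, SV, TU, TV, UV
  2-simplices (12): PQS, PQT, PRT, PRV, PSV, QRU, QRV, QSU, QTV, RTU, SUV, TUV

giving chain groups C_0 ≅ Z^7, C_1 ≅ Z^18, C_2 ≅ Z^12.

Boundary ∂_1: C_1 → C_0 sends each edge [p,q] (with p < q) to q − p. For instance
  ∂SV = V − S.
The 7×18 boundary matrix has rank 6 and Smith normal form diag(1,1,1,1,1,1).

Boundary ∂_2: C_2 → C_1 sends each 2-simplex [p,q,r] to [q,r] − [p,r] + [p,q]. For instance
  ∂QRV = RV − QV + QR,
  ∂PQS = QS − PS + PQ.
The 18×12 boundary matrix has rank 12 and Smith normal form diag(1,1,1,1,1,1,1,1,1,1,1,2).

Reading off H_k = ker ∂_k / im ∂_{k+1}:

  H_0: rank C_0 − rank ∂_1 = 7 − 6 = 1, and the invariant factors of ∂_1 are all 1, so H_0 ≅ Z.
  H_1: rank ker ∂_1 − rank ∂_2 = (18 − 6) − 12 = 0, and ∂_2 has invariant factor 2 > 1, so H_1 ≅ Z/2.
  H_2: rank ker ∂_2 − rank ∂_3 = (12 − 12) − 0 = 0, and there is no ∂_3, so H_2 ≅ 0.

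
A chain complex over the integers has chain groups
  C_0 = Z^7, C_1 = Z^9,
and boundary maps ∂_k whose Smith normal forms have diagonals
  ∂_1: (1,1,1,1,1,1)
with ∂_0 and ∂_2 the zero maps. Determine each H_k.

H_0 = Z,  H_1 = Z^3.

H_0: b_0 = 7 − 0 − 6 = 1; torsion from ∂_1 factors > 1: none. So H_0 = Z.
H_1: b_1 = 9 − 6 − 0 = 3; torsion from ∂_2 factors > 1: none. So H_1 = Z^3.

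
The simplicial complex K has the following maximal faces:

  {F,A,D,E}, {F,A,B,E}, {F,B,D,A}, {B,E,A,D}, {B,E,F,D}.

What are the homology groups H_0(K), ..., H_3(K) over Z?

H_0 ≅ Z,  H_1 = 0,  H_2 = 0,  H_3 ≅ Z.

Take the total order A < B < D < E < F on the vertex set. Then K (dimension 3) consists of the simplices:

  0-simplices (5): A, B, D, E, F
  1-simplices (10): AB, AD, AE, AF, BD, BE, BF, DE, DF, EF
  2-simplices (10): ABD, ABE, ABF, ADE, ADF, AEF, BDE, BDF, BEF, DEF
  3-simplices (5): ABDE, ABDF, ABEF, ADEF, BDEF

Hence C_0 ≅ Z^5, C_1 ≅ Z^10, C_2 ≅ Z^10, C_3 ≅ Z^5.

The boundary map ∂_1: C_1 → C_0 sends each edge [p,q] (with p < q) to q − p.
The 5×10 boundary matrix has rank 4 and Smith normal form diag(1,1,1,1).

The boundary map ∂_2: C_2 → C_1 maps a triangle to the signed sum of its edges. For instance
  ∂ADE = DE − AE + AD,
  ∂ADF = DF − AF + AD.
The 10×10 boundary matrix has rank 6 and Smith normal form diag(1,1,1,1,1,1).

The boundary map ∂_3: C_3 → C_2 sends each 3-simplex σ to the alternating sum Σ_i (−1)^i (σ with its i-th vertex removed). For instance
  ∂BDEF = DEF − BEF + BDF − BDE,
  ∂ADEF = DEF − AEF + ADF − ADE.
As a 10×5 matrix over Z this has rank 4, with invariant factors (1,1,1,1).

Reading off H_k = ker ∂_k / im ∂_{k+1}:

  H_0: rank C_0 − rank ∂_1 = 5 − 4 = 1, and the invariant factors of ∂_1 are all 1, so H_0 ≅ Z.
  H_1: rank ker ∂_1 − rank ∂_2 = (10 − 4) − 6 = 0, and the invariant factors of ∂_2 are all 1, so H_1 ≅ 0.
  H_2: rank ker ∂_2 − rank ∂_3 = (10 − 6) − 4 = 0, and the invariant factors of ∂_3 are all 1, so H_2 ≅ 0.
  H_3: rank ker ∂_3 − rank ∂_4 = (5 − 4) − 0 = 1, and there is no ∂_4, so H_3 ≅ Z.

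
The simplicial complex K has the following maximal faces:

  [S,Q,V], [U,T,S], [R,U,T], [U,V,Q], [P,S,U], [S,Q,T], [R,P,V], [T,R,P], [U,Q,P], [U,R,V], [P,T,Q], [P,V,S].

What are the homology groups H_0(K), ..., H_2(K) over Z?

Order the vertices as P < Q < R < S < T < U < V. Listing each simplex with vertices in this order, K has dimension 2 with simplices:

  0-simplices (7): P, Q, R, S, T, U, V
  1-simplices (18): PQ, PR, PS, PT, PU, PV, QS, QT, QU, QV, RT, RU, RV, ST, SU, SV, TU, UV
  2-simplices (12): PQT, PQU, PRT, PRV, PSU, PSV, QST, QSV, QUV, RTU, RUV, STU

Hence C_0 ≅ Z^7, C_1 ≅ Z^18, C_2 ≅ Z^12.

The boundary map ∂_1: C_1 → C_0 is given by ∂[p,q] = [q] − [p]. For instance
  ∂TU = U − T.
The resulting 7×18 matrix has rank 6, and its Smith normal form has invariant factors (1,1,1,1,1,1).

∂_2: C_2 → C_1 acts by ∂[p,q,r] = [q,r] − [p,r] + [p,q]. For instance
  ∂QSV = SV − QV + QS,
  ∂QST = ST − QT + QS.
As a 18×12 matrix over Z this has rank 12, with invariant factors (1,1,1,1,1,1,1,1,1,1,1,2).

Computing H_k = (kernel of ∂_k) / (image of ∂_{k+1}):

  H_0: rank C_0 − rank ∂_1 = 7 − 6 = 1, and the invariant factors of ∂_1 are all 1, so H_0 = Z.
  H_1: rank ker ∂_1 − rank ∂_2 = (18 − 6) − 12 = 0, and ∂_2 has invariant factor 2 > 1, so H_1 = Z/2.
  H_2: rank ker ∂_2 − rank ∂_3 = (12 − 12) − 0 = 0, and there is no ∂_3, so H_2 = 0.

As a check, the Euler characteristic is 7 − 18 + 12 = 1, which agrees with 1 − 0 + 0 = 1.
(K is a triangulation of the real projective plane RP^2.)

H_0 ≅ Z,  H_1 ≅ Z/2,  H_2 = 0.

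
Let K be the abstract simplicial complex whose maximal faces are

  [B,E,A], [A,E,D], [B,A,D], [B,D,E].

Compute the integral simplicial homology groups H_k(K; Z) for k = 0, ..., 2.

Take the total order A < B < D < E on the vertex set. Then K (dimension 2) consists of the simplices:

  0-simplices (4): A, B, D, E
  1-simplices (6): AB, AD, AE, BD, BE, DE
  2-simplices (4): ABD, ABE, ADE, BDE

giving chain groups C_0 ≅ Z^4, C_1 ≅ Z^6, C_2 ≅ Z^4.

∂_1: C_1 → C_0 maps an edge to its endpoints' difference, ∂[p,q] = q − p.
This gives a 4×6 integer matrix of rank 3; reducing to Smith normal form yields diagonal entries (1,1,1).

The boundary map ∂_2: C_2 → C_1 acts by ∂[p,q,r] = [q,r] − [p,r] + [p,q]. For instance
  ∂ADE = DE − AE + AD,
  ∂BDE = DE − BE + BD.
The resulting 6×4 matrix has rank 3, and its Smith normal form has invariant factors (1,1,1).

Reading off H_k = ker ∂_k / im ∂_{k+1}:

  H_0: rank C_0 − rank ∂_1 = 4 − 3 = 1, and the invariant factors of ∂_1 are all 1, so H_0 ≅ Z.
  H_1: rank ker ∂_1 − rank ∂_2 = (6 − 3) − 3 = 0, and the invariant factors of ∂_2 are all 1, so H_1 ≅ 0.
  H_2: rank ker ∂_2 − rank ∂_3 = (4 − 3) − 0 = 1, and there is no ∂_3, so H_2 ≅ Z.

H_0 = Z,  H_1 = 0,  H_2 = Z.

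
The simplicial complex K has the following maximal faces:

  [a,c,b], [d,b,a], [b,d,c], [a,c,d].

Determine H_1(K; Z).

H_1 = 0.

Take the total order a < b < c < d on the vertex set. Then K (dimension 2) consists of the simplices:

  0-simplices (4): a, b, c, d
  1-simplices (6): ab, ac, ad, bc, bd, cd
  2-simplices (4): abc, abd, acd, bcd

Hence C_0 ≅ Z^4, C_1 ≅ Z^6, C_2 ≅ Z^4.

Boundary ∂_1: C_1 → C_0 sends each edge [p,q] (with p < q) to q − p. For instance
  ∂bd = d − b.
The 4×6 boundary matrix has rank 3 and Smith normal form diag(1,1,1).

Boundary ∂_2: C_2 → C_1 acts by ∂[p,q,r] = [q,r] − [p,r] + [p,q]. For instance
  ∂acd = cd − ad + ac,
  ∂abc = bc − ac + ab.
As a 6×4 matrix over Z this has rank 3, with invariant factors (1,1,1).

Reading off H_k = ker ∂_k / im ∂_{k+1}:

  H_1: rank ker ∂_1 − rank ∂_2 = (6 − 3) − 3 = 0, and the invariant factors of ∂_2 are all 1, so H_1 = 0.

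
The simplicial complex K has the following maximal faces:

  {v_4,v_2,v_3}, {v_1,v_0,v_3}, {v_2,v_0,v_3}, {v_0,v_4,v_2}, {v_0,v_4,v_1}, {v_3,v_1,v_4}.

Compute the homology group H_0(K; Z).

H_0 = Z.

Take the total order v_0 < v_1 < v_2 < v_3 < v_4 on the vertex set. Then K (dimension 2) consists of the simplices:

  0-simplices (5): [v_0], [v_1], [v_2], [v_3], [v_4]
  1-simplices (9): [v_0,v_1], [v_0,v_2], [v_0,v_3], [v_0,v_4], [v_1,v_3], [v_1,v_4], [v_2,v_3], [v_2,v_4], [v_3,v_4]
  2-simplices (6): [v_0,v_1,v_3], [v_0,v_1,v_4], [v_0,v_2,v_3], [v_0,v_2,v_4], [v_1,v_3,v_4], [v_2,v_3,v_4]

giving chain groups C_0 ≅ Z^5, C_1 ≅ Z^9, C_2 ≅ Z^6.

The boundary map ∂_1: C_1 → C_0 is given by ∂[p,q] = [q] − [p].
The resulting 5×9 matrix has rank 4, and its Smith normal form has invariant factors (1,1,1,1).

∂_2: C_2 → C_1 acts by ∂[p,q,r] = [q,r] − [p,r] + [p,q]. For instance
  ∂[v_0,v_1,v_4] = [v_1,v_4] − [v_0,v_4] + [v_0,v_1],
  ∂[v_1,v_3,v_4] = [v_3,v_4] − [v_1,v_4] + [v_1,v_3].
The resulting 9×6 matrix has rank 5, and its Smith normal form has invariant factors (1,1,1,1,1).

From H_k ≅ ker(∂_k) / im(∂_{k+1}) we obtain:

  H_0: rank C_0 − rank ∂_1 = 5 − 4 = 1, and the invariant factors of ∂_1 are all 1, so H_0 = Z.

(K is a triangulation of the 2-sphere S^2.)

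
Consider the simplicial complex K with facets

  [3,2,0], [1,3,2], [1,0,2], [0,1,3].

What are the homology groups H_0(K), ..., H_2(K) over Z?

H_0 = Z,  H_1 = 0,  H_2 = Z.

K has 4 vertices, 6 edges, 4 triangles.
rank ∂_0 = 0, rank ∂_1 = 3 ⇒ b_0 = 4 − 0 − 3 = 1; all invariant factors of ∂_1 are 1 so no torsion. So H_0 ≅ Z.
rank ∂_1 = 3, rank ∂_2 = 3 ⇒ b_1 = 6 − 3 − 3 = 0; all invariant factors of ∂_2 are 1 so no torsion. So H_1 ≅ 0.
rank ∂_2 = 3, rank ∂_3 = 0 ⇒ b_2 = 4 − 3 − 0 = 1. So H_2 ≅ Z.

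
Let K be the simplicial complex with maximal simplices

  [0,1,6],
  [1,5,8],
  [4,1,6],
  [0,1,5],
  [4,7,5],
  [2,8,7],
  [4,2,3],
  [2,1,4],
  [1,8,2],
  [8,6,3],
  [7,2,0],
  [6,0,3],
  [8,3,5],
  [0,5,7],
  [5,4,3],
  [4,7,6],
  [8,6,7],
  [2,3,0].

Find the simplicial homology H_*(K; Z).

K has 9 vertices, 27 edges, 18 triangles.
rank ∂_0 = 0, rank ∂_1 = 8 ⇒ b_0 = 9 − 0 − 8 = 1; all invariant factors of ∂_1 are 1 so no torsion. So H_0 ≅ Z.
rank ∂_1 = 8, rank ∂_2 = 17 ⇒ b_1 = 27 − 8 − 17 = 2; all invariant factors of ∂_2 are 1 so no torsion. So H_1 ≅ Z^2.
rank ∂_2 = 17, rank ∂_3 = 0 ⇒ b_2 = 18 − 17 − 0 = 1. So H_2 ≅ Z.

H_0 = Z,  H_1 = Z^2,  H_2 = Z.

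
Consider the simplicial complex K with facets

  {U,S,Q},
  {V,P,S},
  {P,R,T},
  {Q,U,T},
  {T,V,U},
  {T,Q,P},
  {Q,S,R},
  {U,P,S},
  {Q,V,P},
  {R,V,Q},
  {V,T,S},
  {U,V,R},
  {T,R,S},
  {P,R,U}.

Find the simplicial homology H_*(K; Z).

Fix the vertex order P < Q < R < S < T < U < V and write every simplex with vertices in increasing order. Then dim K = 2 and the simplices of K are:

  0-simplices (7): P, Q, R, S, T, U, V
  1-simplices (21): PQ, PR, PS, PT, PU, PV, QR, QS, QT, QU, QV, RS, RT, RU, RV, ST, SU, SV, TU, TV, UV
  2-simplices (14): PQT, PQV, PRT, PRU, PSU, PSV, QRS, QRV, QSU, QTU, RST, RUV, STV, TUV

so the chain groups are C_0 ≅ Z^7, C_1 ≅ Z^21, C_2 ≅ Z^14.

Boundary ∂_1: C_1 → C_0 sends each edge [p,q] (with p < q) to q − p.
This gives a 7×21 integer matrix of rank 6; reducing to Smith normal form yields diagonal entries (1,1,1,1,1,1).

The boundary map ∂_2: C_2 → C_1 acts by ∂[p,q,r] = [q,r] − [p,r] + [p,q]. For instance
  ∂PQV = QV − PV + PQ,
  ∂PSV = SV − PV + PS.
This gives a 21×14 integer matrix of rank 13; reducing to Smith normal form yields diagonal entries (1,1,1,1,1,1,1,1,1,1,1,1,1).

Computing H_k = (kernel of ∂_k) / (image of ∂_{k+1}):

  H_0: rank C_0 − rank ∂_1 = 7 − 6 = 1, and the invariant factors of ∂_1 are all 1, so H_0 ≅ Z.
  H_1: rank ker ∂_1 − rank ∂_2 = (21 − 6) − 13 = 2, and the invariant factors of ∂_2 are all 1, so H_1 ≅ Z^2.
  H_2: rank ker ∂_2 − rank ∂_3 = (14 − 13) − 0 = 1, and there is no ∂_3, so H_2 ≅ Z.

As a check, the Euler characteristic is 7 − 21 + 14 = 0, which agrees with 1 − 2 + 1 = 0.

H_0 = Z,  H_1 = Z^2,  H_2 = Z.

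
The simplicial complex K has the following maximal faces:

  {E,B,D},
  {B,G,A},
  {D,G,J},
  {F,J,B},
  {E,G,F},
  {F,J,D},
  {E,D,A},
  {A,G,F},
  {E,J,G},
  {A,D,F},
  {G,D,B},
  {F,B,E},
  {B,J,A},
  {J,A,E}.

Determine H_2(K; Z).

Fix the vertex order A < B < D < E < F < G < J and write every simplex with vertices in increasing order. Then dim K = 2 and the simplices of K are:

  0-simplices (7): A, B, D, E, F, G, J
  1-simplices (21): AB, AD, AE, AF, AG, AJ, BD, BE, BF, BG, BJ, DE, DF, DG, DJ, EF, EG, EJ, FG, FJ, GJ
  2-simplices (14): ABG, ABJ, ADE, ADF, AEJ, AFG, BDE, BDG, BEF, BFJ, DFJ, DGJ, EFG, EGJ

so the chain groups are C_0 ≅ Z^7, C_1 ≅ Z^21, C_2 ≅ Z^14.

Boundary ∂_1: C_1 → C_0 sends each edge [p,q] (with p < q) to q − p. For instance
  ∂DF = F − D.
This gives a 7×21 integer matrix of rank 6; reducing to Smith normal form yields diagonal entries (1,1,1,1,1,1).

∂_2: C_2 → C_1 acts by ∂[p,q,r] = [q,r] − [p,r] + [p,q]. For instance
  ∂EGJ = GJ − EJ + EG,
  ∂BFJ = FJ − BJ + BF.
The resulting 21×14 matrix has rank 13, and its Smith normal form has invariant factors (1,1,1,1,1,1,1,1,1,1,1,1,1).

Now H_k = ker ∂_k / im ∂_{k+1}, so:

  H_2: rank ker ∂_2 − rank ∂_3 = (14 − 13) − 0 = 1, and there is no ∂_3, so H_2 ≅ Z.

H_2 ≅ Z.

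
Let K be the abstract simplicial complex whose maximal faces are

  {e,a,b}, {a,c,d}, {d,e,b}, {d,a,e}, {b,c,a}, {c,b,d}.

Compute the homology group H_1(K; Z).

Order the vertices as a < b < c < d < e. Listing each simplex with vertices in this order, K has dimension 2 with simplices:

  0-simplices (5): a, b, c, d, e
  1-simplices (9): ab, ac, ad, ae, bc, bd, be, cd, de
  2-simplices (6): abc, abe, acd, ade, bcd, bde

giving chain groups C_0 ≅ Z^5, C_1 ≅ Z^9, C_2 ≅ Z^6.

∂_1: C_1 → C_0 maps an edge to its endpoints' difference, ∂[p,q] = q − p. For instance
  ∂ac = c − a.
The resulting 5×9 matrix has rank 4, and its Smith normal form has invariant factors (1,1,1,1).

Boundary ∂_2: C_2 → C_1 acts by ∂[p,q,r] = [q,r] − [p,r] + [p,q]. For instance
  ∂abc = bc − ac + ab,
  ∂abe = be − ae + ab.
The resulting 9×6 matrix has rank 5, and its Smith normal form has invariant factors (1,1,1,1,1).

Reading off H_k = ker ∂_k / im ∂_{k+1}:

  H_1: rank ker ∂_1 − rank ∂_2 = (9 − 4) − 5 = 0, and the invariant factors of ∂_2 are all 1, so H_1 = 0.

(K is a triangulation of the 2-sphere S^2.)

H_1 = 0.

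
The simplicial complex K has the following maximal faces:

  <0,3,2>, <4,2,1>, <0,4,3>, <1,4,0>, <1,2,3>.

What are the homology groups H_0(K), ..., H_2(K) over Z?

Take the total order 0 < 1 < 2 < 3 < 4 on the vertex set. Then K (dimension 2) consists of the simplices:

  0-simplices (5): [0], [1], [2], [3], [4]
  1-simplices (10): [0,1], [0,2], [0,3], [0,4], [1,2], [1,3], [1,4], [2,3], [2,4], [3,4]
  2-simplices (5): [0,1,4], [0,2,3], [0,3,4], [1,2,3], [1,2,4]

so the chain groups are C_0 ≅ Z^5, C_1 ≅ Z^10, C_2 ≅ Z^5.

Boundary ∂_1: C_1 → C_0 is given by ∂[p,q] = [q] − [p]. For instance
  ∂[2,4] = [4] − [2].
The resulting 5×10 matrix has rank 4, and its Smith normal form has invariant factors (1,1,1,1).

∂_2: C_2 → C_1 acts by ∂[p,q,r] = [q,r] − [p,r] + [p,q]. For instance
  ∂[0,3,4] = [3,4] − [0,4] + [0,3],
  ∂[1,2,3] = [2,3] − [1,3] + [1,2].
The 10×5 boundary matrix has rank 5 and Smith normal form diag(1,1,1,1,1).

Reading off H_k = ker ∂_k / im ∂_{k+1}:

  H_0: rank C_0 − rank ∂_1 = 5 − 4 = 1, and the invariant factors of ∂_1 are all 1, so H_0 ≅ Z.
  H_1: rank ker ∂_1 − rank ∂_2 = (10 − 4) − 5 = 1, and the invariant factors of ∂_2 are all 1, so H_1 ≅ Z.
  H_2: rank ker ∂_2 − rank ∂_3 = (5 − 5) − 0 = 0, and there is no ∂_3, so H_2 ≅ 0.

(K is a triangulation of the Möbius band.)

H_0 ≅ Z,  H_1 ≅ Z,  H_2 = 0.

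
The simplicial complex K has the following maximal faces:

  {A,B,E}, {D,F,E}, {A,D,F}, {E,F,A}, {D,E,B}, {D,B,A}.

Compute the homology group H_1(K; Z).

H_1 ≅ 0.

Take the total order A < B < D < E < F on the vertex set. Then K (dimension 2) consists of the simplices:

  0-simplices (5): A, B, D, E, F
  1-simplices (9): AB, AD, AE, AF, BD, BE, DE, DF, EF
  2-simplices (6): ABD, ABE, ADF, AEF, BDE, DEF

giving chain groups C_0 ≅ Z^5, C_1 ≅ Z^9, C_2 ≅ Z^6.

∂_1: C_1 → C_0 maps an edge to its endpoints' difference, ∂[p,q] = q − p.
The 5×9 boundary matrix has rank 4 and Smith normal form diag(1,1,1,1).

The boundary map ∂_2: C_2 → C_1 maps a triangle to the signed sum of its edges. For instance
  ∂ADF = DF − AF + AD,
  ∂DEF = EF − DF + DE.
This gives a 9×6 integer matrix of rank 5; reducing to Smith normal form yields diagonal entries (1,1,1,1,1).

From H_k ≅ ker(∂_k) / im(∂_{k+1}) we obtain:

  H_1: rank ker ∂_1 − rank ∂_2 = (9 − 4) − 5 = 0, and the invariant factors of ∂_2 are all 1, so H_1 ≅ 0.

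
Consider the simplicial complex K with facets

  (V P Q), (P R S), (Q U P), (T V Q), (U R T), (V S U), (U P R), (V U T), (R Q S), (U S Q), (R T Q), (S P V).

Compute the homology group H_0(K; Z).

H_0 = Z.

K has 7 vertices, 18 edges, 12 triangles.
rank ∂_0 = 0, rank ∂_1 = 6 ⇒ b_0 = 7 − 0 − 6 = 1; all invariant factors of ∂_1 are 1 so no torsion. So H_0 ≅ Z.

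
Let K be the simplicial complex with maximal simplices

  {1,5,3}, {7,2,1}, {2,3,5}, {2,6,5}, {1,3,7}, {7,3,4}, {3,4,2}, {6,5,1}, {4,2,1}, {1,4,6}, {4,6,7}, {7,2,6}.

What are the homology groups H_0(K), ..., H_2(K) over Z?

Order the vertices as 1 < 2 < 3 < 4 < 5 < 6 < 7. Listing each simplex with vertices in this order, K has dimension 2 with simplices:

  0-simplices (7): [1], [2], [3], [4], [5], [6], [7]
  1-simplices (18): [1,2], [1,3], [1,4], [1,5], [1,6], [1,7], [2,3], [2,4], [2,5], [2,6], [2,7], [3,4], [3,5], [3,7], [4,6], [4,7], [5,6], [6,7]
  2-simplices (12): [1,2,4], [1,2,7], [1,3,5], [1,3,7], [1,4,6], [1,5,6], [2,3,4], [2,3,5], [2,5,6], [2,6,7], [3,4,7], [4,6,7]

so the chain groups are C_0 ≅ Z^7, C_1 ≅ Z^18, C_2 ≅ Z^12.

The boundary map ∂_1: C_1 → C_0 sends each edge [p,q] (with p < q) to q − p. For instance
  ∂[1,6] = [6] − [1].
As a 7×18 matrix over Z this has rank 6, with invariant factors (1,1,1,1,1,1).

The boundary map ∂_2: C_2 → C_1 maps a triangle to the signed sum of its edges. For instance
  ∂[1,3,5] = [3,5] − [1,5] + [1,3],
  ∂[2,3,5] = [3,5] − [2,5] + [2,3].
The 18×12 boundary matrix has rank 12 and Smith normal form diag(1,1,1,1,1,1,1,1,1,1,1,2).

Reading off H_k = ker ∂_k / im ∂_{k+1}:

  H_0: rank C_0 − rank ∂_1 = 7 − 6 = 1, and the invariant factors of ∂_1 are all 1, so H_0 ≅ Z.
  H_1: rank ker ∂_1 − rank ∂_2 = (18 − 6) − 12 = 0, and ∂_2 has invariant factor 2 > 1, so H_1 ≅ Z/2.
  H_2: rank ker ∂_2 − rank ∂_3 = (12 − 12) − 0 = 0, and there is no ∂_3, so H_2 ≅ 0.

(K is a triangulation of the real projective plane RP^2.)

H_0 ≅ Z,  H_1 ≅ Z/2,  H_2 = 0.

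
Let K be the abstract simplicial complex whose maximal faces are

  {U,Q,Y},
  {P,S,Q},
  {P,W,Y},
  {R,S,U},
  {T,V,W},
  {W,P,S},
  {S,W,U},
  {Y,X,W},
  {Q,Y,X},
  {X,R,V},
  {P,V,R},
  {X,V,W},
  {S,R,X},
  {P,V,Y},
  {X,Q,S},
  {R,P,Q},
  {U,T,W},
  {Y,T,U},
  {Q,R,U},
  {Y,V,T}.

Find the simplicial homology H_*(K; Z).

Order the vertices as P < Q < R < S < T < U < V < W < X < Y. Listing each simplex with vertices in this order, K has dimension 2 with simplices:

  0-simplices (10): P, Q, R, S, T, U, V, W, X, Y
  1-simplices (30): PQ, PR, PS, PV, PW, PY, QR, QS, QU, QX, QY, RS, RU, RV, RX, SU, SW, SX, TU, TV, TW, TY, UW, UY, VW, VX, VY, WX, WY, XY
  2-simplices (20): PQR, PQS, PRV, PSW, PVY, PWY, QRU, QSX, QUY, QXY, RSU, RSX, RVX, SUW, TUW, TUY, TVW, TVY, VWX, WXY

so the chain groups are C_0 ≅ Z^10, C_1 ≅ Z^30, C_2 ≅ Z^20.

The boundary map ∂_1: C_1 → C_0 is given by ∂[p,q] = [q] − [p]. For instance
  ∂RX = X − R.
This gives a 10×30 integer matrix of rank 9; reducing to Smith normal form yields diagonal entries (1,1,1,1,1,1,1,1,1).

Boundary ∂_2: C_2 → C_1 maps a triangle to the signed sum of its edges. For instance
  ∂PQS = QS − PS + PQ,
  ∂TVY = VY − TY + TV.
This gives a 30×20 integer matrix of rank 20; reducing to Smith normal form yields diagonal entries (1,1,1,1,1,1,1,1,1,1,1,1,1,1,1,1,1,1,1,2).

Computing H_k = (kernel of ∂_k) / (image of ∂_{k+1}):

  H_0: rank C_0 − rank ∂_1 = 10 − 9 = 1, and the invariant factors of ∂_1 are all 1, so H_0 ≅ Z.
  H_1: rank ker ∂_1 − rank ∂_2 = (30 − 9) − 20 = 1, and ∂_2 has invariant factor 2 > 1, so H_1 ≅ Z ⊕ Z_2.
  H_2: rank ker ∂_2 − rank ∂_3 = (20 − 20) − 0 = 0, and there is no ∂_3, so H_2 ≅ 0.

As a check, the Euler characteristic is 10 − 30 + 20 = 0, which agrees with 1 − 1 + 0 = 0.

H_0 ≅ Z,  H_1 ≅ Z ⊕ Z_2,  H_2 = 0.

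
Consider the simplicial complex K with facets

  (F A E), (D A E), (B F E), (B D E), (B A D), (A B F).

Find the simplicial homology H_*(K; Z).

K has 5 vertices, 9 edges, 6 triangles.
rank ∂_0 = 0, rank ∂_1 = 4 ⇒ b_0 = 5 − 0 − 4 = 1; all invariant factors of ∂_1 are 1 so no torsion. So H_0 = Z.
rank ∂_1 = 4, rank ∂_2 = 5 ⇒ b_1 = 9 − 4 − 5 = 0; all invariant factors of ∂_2 are 1 so no torsion. So H_1 = 0.
rank ∂_2 = 5, rank ∂_3 = 0 ⇒ b_2 = 6 − 5 − 0 = 1. So H_2 = Z.

H_0 = Z,  H_1 = 0,  H_2 = Z.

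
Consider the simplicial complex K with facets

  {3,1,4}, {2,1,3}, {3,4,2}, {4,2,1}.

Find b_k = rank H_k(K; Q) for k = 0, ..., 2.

b_0 = 1, b_1 = 0, b_2 = 1.

Take the total order 1 < 2 < 3 < 4 on the vertex set. Then K (dimension 2) consists of the simplices:

  0-simplices (4): [1], [2], [3], [4]
  1-simplices (6): [1,2], [1,3], [1,4], [2,3], [2,4], [3,4]
  2-simplices (4): [1,2,3], [1,2,4], [1,3,4], [2,3,4]

Hence C_0 ≅ Z^4, C_1 ≅ Z^6, C_2 ≅ Z^4.

∂_1: C_1 → C_0 maps an edge to its endpoints' difference, ∂[p,q] = q − p. For instance
  ∂[2,4] = [4] − [2].
The resulting 4×6 matrix has rank 3, and its Smith normal form has invariant factors (1,1,1).

Boundary ∂_2: C_2 → C_1 acts by ∂[p,q,r] = [q,r] − [p,r] + [p,q]. For instance
  ∂[1,3,4] = [3,4] − [1,4] + [1,3],
  ∂[1,2,4] = [2,4] − [1,4] + [1,2].
This gives a 6×4 integer matrix of rank 3; reducing to Smith normal form yields diagonal entries (1,1,1).

Reading off H_k = ker ∂_k / im ∂_{k+1}:

  H_0: rank C_0 − rank ∂_1 = 4 − 3 = 1, and the invariant factors of ∂_1 are all 1, so H_0 ≅ Z.
  H_1: rank ker ∂_1 − rank ∂_2 = (6 − 3) − 3 = 0, and the invariant factors of ∂_2 are all 1, so H_1 ≅ 0.
  H_2: rank ker ∂_2 − rank ∂_3 = (4 − 3) − 0 = 1, and there is no ∂_3, so H_2 ≅ Z.

Hence the Betti numbers are b_0 = 1, b_1 = 0, b_2 = 1.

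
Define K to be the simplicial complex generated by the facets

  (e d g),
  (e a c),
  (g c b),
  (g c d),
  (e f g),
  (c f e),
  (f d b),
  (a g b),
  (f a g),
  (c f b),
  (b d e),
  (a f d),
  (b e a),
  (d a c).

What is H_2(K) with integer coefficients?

H_2 ≅ Z.

Take the total order a < b < c < d < e < f < g on the vertex set. Then K (dimension 2) consists of the simplices:

  0-simplices (7): a, b, c, d, e, f, g
  1-simplices (21): ab, ac, ad, ae, af, ag, bc, bd, be, bf, bg, cd, ce, cf, cg, de, df, dg, ef, eg, fg
  2-simplices (14): abe, abg, acd, ace, adf, afg, bcf, bcg, bde, bdf, cdg, cef, deg, efg

giving chain groups C_0 ≅ Z^7, C_1 ≅ Z^21, C_2 ≅ Z^14.

The boundary map ∂_1: C_1 → C_0 sends each edge [p,q] (with p < q) to q − p. For instance
  ∂af = f − a.
As a 7×21 matrix over Z this has rank 6, with invariant factors (1,1,1,1,1,1).

Boundary ∂_2: C_2 → C_1 maps a triangle to the signed sum of its edges. For instance
  ∂efg = fg − eg + ef,
  ∂abe = be − ae + ab.
The resulting 21×14 matrix has rank 13, and its Smith normal form has invariant factors (1,1,1,1,1,1,1,1,1,1,1,1,1).

Computing H_k = (kernel of ∂_k) / (image of ∂_{k+1}):

  H_2: rank ker ∂_2 − rank ∂_3 = (14 − 13) − 0 = 1, and there is no ∂_3, so H_2 = Z.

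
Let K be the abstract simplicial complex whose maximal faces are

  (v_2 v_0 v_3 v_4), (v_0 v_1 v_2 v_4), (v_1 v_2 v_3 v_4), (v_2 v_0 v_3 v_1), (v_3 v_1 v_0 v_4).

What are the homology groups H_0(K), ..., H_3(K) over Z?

Fix the vertex order v_0 < v_1 < v_2 < v_3 < v_4 and write every simplex with vertices in increasing order. Then dim K = 3 and the simplices of K are:

  0-simplices (5): [v_0], [v_1], [v_2], [v_3], [v_4]
  1-simplices (10): [v_0,v_1], [v_0,v_2], [v_0,v_3], [v_0,v_4], [v_1,v_2], [v_1,v_3], [v_1,v_4], [v_2,v_3], [v_2,v_4], [v_3,v_4]
  2-simplices (10): [v_0,v_1,v_2], [v_0,v_1,v_3], [v_0,v_1,v_4], [v_0,v_2,v_3], [v_0,v_2,v_4], [v_0,v_3,v_4], [v_1,v_2,v_3], [v_1,v_2,v_4], [v_1,v_3,v_4], [v_2,v_3,v_4]
  3-simplices (5): [v_0,v_1,v_2,v_3], [v_0,v_1,v_2,v_4], [v_0,v_1,v_3,v_4], [v_0,v_2,v_3,v_4], [v_1,v_2,v_3,v_4]

giving chain groups C_0 ≅ Z^5, C_1 ≅ Z^10, C_2 ≅ Z^10, C_3 ≅ Z^5.

∂_1: C_1 → C_0 maps an edge to its endpoints' difference, ∂[p,q] = q − p.
This gives a 5×10 integer matrix of rank 4; reducing to Smith normal form yields diagonal entries (1,1,1,1).

The boundary map ∂_2: C_2 → C_1 maps a triangle to the signed sum of its edges. For instance
  ∂[v_0,v_3,v_4] = [v_3,v_4] − [v_0,v_4] + [v_0,v_3],
  ∂[v_1,v_3,v_4] = [v_3,v_4] − [v_1,v_4] + [v_1,v_3].
This gives a 10×10 integer matrix of rank 6; reducing to Smith normal form yields diagonal entries (1,1,1,1,1,1).

The boundary map ∂_3: C_3 → C_2 sends each 3-simplex σ to the alternating sum Σ_i (−1)^i (σ with its i-th vertex removed). For instance
  ∂[v_0,v_1,v_2,v_3] = [v_1,v_2,v_3] − [v_0,v_2,v_3] + [v_0,v_1,v_3] − [v_0,v_1,v_2],
  ∂[v_0,v_2,v_3,v_4] = [v_2,v_3,v_4] − [v_0,v_3,v_4] + [v_0,v_2,v_4] − [v_0,v_2,v_3].
This gives a 10×5 integer matrix of rank 4; reducing to Smith normal form yields diagonal entries (1,1,1,1).

Computing H_k = (kernel of ∂_k) / (image of ∂_{k+1}):

  H_0: rank C_0 − rank ∂_1 = 5 − 4 = 1, and the invariant factors of ∂_1 are all 1, so H_0 = Z.
  H_1: rank ker ∂_1 − rank ∂_2 = (10 − 4) − 6 = 0, and the invariant factors of ∂_2 are all 1, so H_1 = 0.
  H_2: rank ker ∂_2 − rank ∂_3 = (10 − 6) − 4 = 0, and the invariant factors of ∂_3 are all 1, so H_2 = 0.
  H_3: rank ker ∂_3 − rank ∂_4 = (5 − 4) − 0 = 1, and there is no ∂_4, so H_3 = Z.

H_0 ≅ Z,  H_1 = 0,  H_2 = 0,  H_3 ≅ Z.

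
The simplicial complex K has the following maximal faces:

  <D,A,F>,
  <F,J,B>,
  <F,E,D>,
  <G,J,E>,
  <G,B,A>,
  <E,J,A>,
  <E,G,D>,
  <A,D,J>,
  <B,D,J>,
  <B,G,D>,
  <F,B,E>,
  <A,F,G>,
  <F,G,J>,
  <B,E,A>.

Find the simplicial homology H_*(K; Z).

H_0 = Z,  H_1 = Z^2,  H_2 = Z.

We work with the vertex ordering A < B < D < E < F < G < J. The simplices of K, each written with vertices in increasing order, are:

  0-simplices (7): A, B, D, E, F, G, J
  1-simplices (21): AB, AD, AE, AF, AG, AJ, BD, BE, BF, BG, BJ, DE, DF, DG, DJ, EF, EG, EJ, FG, FJ, GJ
  2-simplices (14): ABE, ABG, ADF, ADJ, AEJ, AFG, BDG, BDJ, BEF, BFJ, DEF, DEG, EGJ, FGJ

Hence C_0 ≅ Z^7, C_1 ≅ Z^21, C_2 ≅ Z^14.

The boundary map ∂_1: C_1 → C_0 is given by ∂[p,q] = [q] − [p]. For instance
  ∂BF = F − B.
As a 7×21 matrix over Z this has rank 6, with invariant factors (1,1,1,1,1,1).

∂_2: C_2 → C_1 sends each 2-simplex [p,q,r] to [q,r] − [p,r] + [p,q]. For instance
  ∂AEJ = EJ − AJ + AE,
  ∂ABG = BG − AG + AB.
This gives a 21×14 integer matrix of rank 13; reducing to Smith normal form yields diagonal entries (1,1,1,1,1,1,1,1,1,1,1,1,1).

Now H_k = ker ∂_k / im ∂_{k+1}, so:

  H_0: rank C_0 − rank ∂_1 = 7 − 6 = 1, and the invariant factors of ∂_1 are all 1, so H_0 ≅ Z.
  H_1: rank ker ∂_1 − rank ∂_2 = (21 − 6) − 13 = 2, and the invariant factors of ∂_2 are all 1, so H_1 ≅ Z^2.
  H_2: rank ker ∂_2 − rank ∂_3 = (14 − 13) − 0 = 1, and there is no ∂_3, so H_2 ≅ Z.

(K is a triangulation of the torus T^2.)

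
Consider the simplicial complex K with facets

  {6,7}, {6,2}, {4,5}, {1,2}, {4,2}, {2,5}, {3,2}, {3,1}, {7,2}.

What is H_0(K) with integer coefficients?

We work with the vertex ordering 1 < 2 < 3 < 4 < 5 < 6 < 7. The simplices of K, each written with vertices in increasing order, are:

  0-simplices (7): [1], [2], [3], [4], [5], [6], [7]
  1-simplices (9): [1,2], [1,3], [2,3], [2,4], [2,5], [2,6], [2,7], [4,5], [6,7]

giving chain groups C_0 ≅ Z^7, C_1 ≅ Z^9.

∂_1: C_1 → C_0 sends each edge [p,q] (with p < q) to q − p. For instance
  ∂[2,4] = [4] − [2].
This gives a 7×9 integer matrix of rank 6; reducing to Smith normal form yields diagonal entries (1,1,1,1,1,1).

Reading off H_k = ker ∂_k / im ∂_{k+1}:

  H_0: rank C_0 − rank ∂_1 = 7 − 6 = 1, and the invariant factors of ∂_1 are all 1, so H_0 = Z.

H_0 = Z.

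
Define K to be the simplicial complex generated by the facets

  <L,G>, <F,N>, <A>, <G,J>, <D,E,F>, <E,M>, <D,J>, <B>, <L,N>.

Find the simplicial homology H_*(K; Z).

H_0 ≅ Z^3,  H_1 ≅ Z,  H_2 = 0.

Take the total order A < B < D < E < F < G < J < L < M < N on the vertex set. Then K (dimension 2) consists of the simplices:

  0-simplices (10): A, B, D, E, F, G, J, L, M, N
  1-simplices (9): DE, DF, DJ, EF, EM, FN, GJ, GL, LN
  2-simplices (1): DEF

Hence C_0 ≅ Z^10, C_1 ≅ Z^9, C_2 ≅ Z^1.

∂_1: C_1 → C_0 is given by ∂[p,q] = [q] − [p]. For instance
  ∂DE = E − D.
The 10×9 boundary matrix has rank 7 and Smith normal form diag(1,1,1,1,1,1,1).

∂_2: C_2 → C_1 acts by ∂[p,q,r] = [q,r] − [p,r] + [p,q]. For instance
  ∂DEF = EF − DF + DE.
As a 9×1 matrix over Z this has rank 1, with invariant factors (1).

Reading off H_k = ker ∂_k / im ∂_{k+1}:

  H_0: rank C_0 − rank ∂_1 = 10 − 7 = 3, and the invariant factors of ∂_1 are all 1, so H_0 ≅ Z^3.
  H_1: rank ker ∂_1 − rank ∂_2 = (9 − 7) − 1 = 1, and the invariant factors of ∂_2 are all 1, so H_1 ≅ Z.
  H_2: rank ker ∂_2 − rank ∂_3 = (1 − 1) − 0 = 0, and there is no ∂_3, so H_2 ≅ 0.

As a check, the Euler characteristic is 10 − 9 + 1 = 2, which agrees with 3 − 1 + 0 = 2.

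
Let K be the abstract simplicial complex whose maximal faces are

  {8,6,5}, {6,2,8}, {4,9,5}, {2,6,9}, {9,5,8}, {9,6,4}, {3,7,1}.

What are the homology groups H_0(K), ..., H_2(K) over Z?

H_0 = Z^2,  H_1 = Z,  H_2 = 0.

Take the total order 1 < 2 < 3 < 4 < 5 < 6 < 7 < 8 < 9 on the vertex set. Then K (dimension 2) consists of the simplices:

  0-simplices (9): [1], [2], [3], [4], [5], [6], [7], [8], [9]
  1-simplices (15): [1,3], [1,7], [2,6], [2,8], [2,9], [3,7], [4,5], [4,6], [4,9], [5,6], [5,8], [5,9], [6,8], [6,9], [8,9]
  2-simplices (7): [1,3,7], [2,6,8], [2,6,9], [4,5,9], [4,6,9], [5,6,8], [5,8,9]

so the chain groups are C_0 ≅ Z^9, C_1 ≅ Z^15, C_2 ≅ Z^7.

∂_1: C_1 → C_0 is given by ∂[p,q] = [q] − [p].
As a 9×15 matrix over Z this has rank 7, with invariant factors (1,1,1,1,1,1,1).

The boundary map ∂_2: C_2 → C_1 maps a triangle to the signed sum of its edges. For instance
  ∂[5,8,9] = [8,9] − [5,9] + [5,8],
  ∂[2,6,8] = [6,8] − [2,8] + [2,6].
This gives a 15×7 integer matrix of rank 7; reducing to Smith normal form yields diagonal entries (1,1,1,1,1,1,1).

From H_k ≅ ker(∂_k) / im(∂_{k+1}) we obtain:

  H_0: rank C_0 − rank ∂_1 = 9 − 7 = 2, and the invariant factors of ∂_1 are all 1, so H_0 ≅ Z^2.
  H_1: rank ker ∂_1 − rank ∂_2 = (15 − 7) − 7 = 1, and the invariant factors of ∂_2 are all 1, so H_1 ≅ Z.
  H_2: rank ker ∂_2 − rank ∂_3 = (7 − 7) − 0 = 0, and there is no ∂_3, so H_2 ≅ 0.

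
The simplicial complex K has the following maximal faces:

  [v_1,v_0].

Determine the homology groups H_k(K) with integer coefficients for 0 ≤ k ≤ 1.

H_0 = Z,  H_1 = 0.

Order the vertices as v_0 < v_1. Listing each simplex with vertices in this order, K has dimension 1 with simplices:

  0-simplices (2): [v_0], [v_1]
  1-simplices (1): [v_0,v_1]

Hence C_0 ≅ Z^2, C_1 ≅ Z^1.

∂_1: C_1 → C_0 maps an edge to its endpoints' difference, ∂[p,q] = q − p.
This gives a 2×1 integer matrix of rank 1; reducing to Smith normal form yields diagonal entries (1).

Computing H_k = (kernel of ∂_k) / (image of ∂_{k+1}):

  H_0: rank C_0 − rank ∂_1 = 2 − 1 = 1, and the invariant factors of ∂_1 are all 1, so H_0 = Z.
  H_1: rank ker ∂_1 − rank ∂_2 = (1 − 1) − 0 = 0, and there is no ∂_2, so H_1 = 0.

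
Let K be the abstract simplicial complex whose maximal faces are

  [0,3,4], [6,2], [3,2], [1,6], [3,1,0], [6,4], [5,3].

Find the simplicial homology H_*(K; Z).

H_0 ≅ Z,  H_1 ≅ Z^2,  H_2 = 0.

K has 7 vertices, 10 edges, 2 triangles.
rank ∂_0 = 0, rank ∂_1 = 6 ⇒ b_0 = 7 − 0 − 6 = 1; all invariant factors of ∂_1 are 1 so no torsion. So H_0 ≅ Z.
rank ∂_1 = 6, rank ∂_2 = 2 ⇒ b_1 = 10 − 6 − 2 = 2; all invariant factors of ∂_2 are 1 so no torsion. So H_1 ≅ Z^2.
rank ∂_2 = 2, rank ∂_3 = 0 ⇒ b_2 = 2 − 2 − 0 = 0. So H_2 ≅ 0.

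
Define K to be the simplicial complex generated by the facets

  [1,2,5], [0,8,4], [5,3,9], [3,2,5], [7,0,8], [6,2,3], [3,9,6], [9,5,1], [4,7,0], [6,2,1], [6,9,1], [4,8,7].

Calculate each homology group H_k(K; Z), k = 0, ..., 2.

H_0 ≅ Z^2,  H_1 = 0,  H_2 ≅ Z^2.

We work with the vertex ordering 0 < 1 < 2 < 3 < 4 < 5 < 6 < 7 < 8 < 9. The simplices of K, each written with vertices in increasing order, are:

  0-simplices (10): [0], [1], [2], [3], [4], [5], [6], [7], [8], [9]
  1-simplices (18): [0,4], [0,7], [0,8], [1,2], [1,5], [1,6], [1,9], [2,3], [2,5], [2,6], [3,5], [3,6], [3,9], [4,7], [4,8], [5,9], [6,9], [7,8]
  2-simplices (12): [0,4,7], [0,4,8], [0,7,8], [1,2,5], [1,2,6], [1,5,9], [1,6,9], [2,3,5], [2,3,6], [3,5,9], [3,6,9], [4,7,8]

Hence C_0 ≅ Z^10, C_1 ≅ Z^18, C_2 ≅ Z^12.

The boundary map ∂_1: C_1 → C_0 is given by ∂[p,q] = [q] − [p].
This gives a 10×18 integer matrix of rank 8; reducing to Smith normal form yields diagonal entries (1,1,1,1,1,1,1,1).

Boundary ∂_2: C_2 → C_1 maps a triangle to the signed sum of its edges. For instance
  ∂[0,4,8] = [4,8] − [0,8] + [0,4],
  ∂[1,2,6] = [2,6] − [1,6] + [1,2].
This gives a 18×12 integer matrix of rank 10; reducing to Smith normal form yields diagonal entries (1,1,1,1,1,1,1,1,1,1).

Now H_k = ker ∂_k / im ∂_{k+1}, so:

  H_0: rank C_0 − rank ∂_1 = 10 − 8 = 2, and the invariant factors of ∂_1 are all 1, so H_0 ≅ Z^2.
  H_1: rank ker ∂_1 − rank ∂_2 = (18 − 8) − 10 = 0, and the invariant factors of ∂_2 are all 1, so H_1 ≅ 0.
  H_2: rank ker ∂_2 − rank ∂_3 = (12 − 10) − 0 = 2, and there is no ∂_3, so H_2 ≅ Z^2.

As a check, the Euler characteristic is 10 − 18 + 12 = 4, which agrees with 2 − 0 + 2 = 4.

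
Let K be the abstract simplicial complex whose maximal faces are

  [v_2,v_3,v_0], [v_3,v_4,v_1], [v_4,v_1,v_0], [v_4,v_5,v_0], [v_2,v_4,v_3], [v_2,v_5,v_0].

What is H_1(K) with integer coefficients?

H_1 ≅ Z.

We work with the vertex ordering v_0 < v_1 < v_2 < v_3 < v_4 < v_5. The simplices of K, each written with vertices in increasing order, are:

  0-simplices (6): [v_0], [v_1], [v_2], [v_3], [v_4], [v_5]
  1-simplices (12): [v_0,v_1], [v_0,v_2], [v_0,v_3], [v_0,v_4], [v_0,v_5], [v_1,v_3], [v_1,v_4], [v_2,v_3], [v_2,v_4], [v_2,v_5], [v_3,v_4], [v_4,v_5]
  2-simplices (6): [v_0,v_1,v_4], [v_0,v_2,v_3], [v_0,v_2,v_5], [v_0,v_4,v_5], [v_1,v_3,v_4], [v_2,v_3,v_4]

Hence C_0 ≅ Z^6, C_1 ≅ Z^12, C_2 ≅ Z^6.

∂_1: C_1 → C_0 sends each edge [p,q] (with p < q) to q − p. For instance
  ∂[v_0,v_5] = [v_5] − [v_0].
The resulting 6×12 matrix has rank 5, and its Smith normal form has invariant factors (1,1,1,1,1).

∂_2: C_2 → C_1 maps a triangle to the signed sum of its edges. For instance
  ∂[v_0,v_4,v_5] = [v_4,v_5] − [v_0,v_5] + [v_0,v_4],
  ∂[v_1,v_3,v_4] = [v_3,v_4] − [v_1,v_4] + [v_1,v_3].
The resulting 12×6 matrix has rank 6, and its Smith normal form has invariant factors (1,1,1,1,1,1).

Now H_k = ker ∂_k / im ∂_{k+1}, so:

  H_1: rank ker ∂_1 − rank ∂_2 = (12 − 5) − 6 = 1, and the invariant factors of ∂_2 are all 1, so H_1 ≅ Z.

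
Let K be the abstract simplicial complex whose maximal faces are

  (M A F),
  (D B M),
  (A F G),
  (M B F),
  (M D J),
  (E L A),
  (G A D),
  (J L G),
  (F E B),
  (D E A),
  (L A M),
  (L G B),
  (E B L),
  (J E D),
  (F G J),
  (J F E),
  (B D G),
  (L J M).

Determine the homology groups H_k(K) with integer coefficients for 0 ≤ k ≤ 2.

K has 9 vertices, 27 edges, 18 triangles.
rank ∂_0 = 0, rank ∂_1 = 8 ⇒ b_0 = 9 − 0 − 8 = 1; all invariant factors of ∂_1 are 1 so no torsion. So H_0 ≅ Z.
rank ∂_1 = 8, rank ∂_2 = 17 ⇒ b_1 = 27 − 8 − 17 = 2; all invariant factors of ∂_2 are 1 so no torsion. So H_1 ≅ Z^2.
rank ∂_2 = 17, rank ∂_3 = 0 ⇒ b_2 = 18 − 17 − 0 = 1. So H_2 ≅ Z.

H_0 ≅ Z,  H_1 ≅ Z^2,  H_2 ≅ Z.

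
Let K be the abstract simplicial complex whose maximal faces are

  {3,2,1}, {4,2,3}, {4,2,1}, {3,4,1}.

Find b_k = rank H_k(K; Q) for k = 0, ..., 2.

b_0 = 1, b_1 = 0, b_2 = 1.

Fix the vertex order 1 < 2 < 3 < 4 and write every simplex with vertices in increasing order. Then dim K = 2 and the simplices of K are:

  0-simplices (4): [1], [2], [3], [4]
  1-simplices (6): [1,2], [1,3], [1,4], [2,3], [2,4], [3,4]
  2-simplices (4): [1,2,3], [1,2,4], [1,3,4], [2,3,4]

so the chain groups are C_0 ≅ Z^4, C_1 ≅ Z^6, C_2 ≅ Z^4.

The boundary map ∂_1: C_1 → C_0 is given by ∂[p,q] = [q] − [p].
The resulting 4×6 matrix has rank 3, and its Smith normal form has invariant factors (1,1,1).

Boundary ∂_2: C_2 → C_1 sends each 2-simplex [p,q,r] to [q,r] − [p,r] + [p,q]. For instance
  ∂[1,2,3] = [2,3] − [1,3] + [1,2],
  ∂[1,3,4] = [3,4] − [1,4] + [1,3].
The 6×4 boundary matrix has rank 3 and Smith normal form diag(1,1,1).

Computing H_k = (kernel of ∂_k) / (image of ∂_{k+1}):

  H_0: rank C_0 − rank ∂_1 = 4 − 3 = 1, and the invariant factors of ∂_1 are all 1, so H_0 ≅ Z.
  H_1: rank ker ∂_1 − rank ∂_2 = (6 − 3) − 3 = 0, and the invariant factors of ∂_2 are all 1, so H_1 ≅ 0.
  H_2: rank ker ∂_2 − rank ∂_3 = (4 − 3) − 0 = 1, and there is no ∂_3, so H_2 ≅ Z.

Hence the Betti numbers are b_0 = 1, b_1 = 0, b_2 = 1.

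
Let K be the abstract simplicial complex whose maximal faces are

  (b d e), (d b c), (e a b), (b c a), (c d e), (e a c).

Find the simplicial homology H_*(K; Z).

H_0 = Z,  H_1 = 0,  H_2 = Z.

K has 5 vertices, 9 edges, 6 triangles.
rank ∂_0 = 0, rank ∂_1 = 4 ⇒ b_0 = 5 − 0 − 4 = 1; all invariant factors of ∂_1 are 1 so no torsion. So H_0 = Z.
rank ∂_1 = 4, rank ∂_2 = 5 ⇒ b_1 = 9 − 4 − 5 = 0; all invariant factors of ∂_2 are 1 so no torsion. So H_1 = 0.
rank ∂_2 = 5, rank ∂_3 = 0 ⇒ b_2 = 6 − 5 − 0 = 1. So H_2 = Z.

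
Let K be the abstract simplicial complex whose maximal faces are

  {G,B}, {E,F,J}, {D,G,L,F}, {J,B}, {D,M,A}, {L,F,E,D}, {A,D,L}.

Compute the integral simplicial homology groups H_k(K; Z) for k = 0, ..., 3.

H_0 = Z,  H_1 = Z,  H_2 = 0,  H_3 = 0.

Take the total order A < B < D < E < F < G < J < L < M on the vertex set. Then K (dimension 3) consists of the simplices:

  0-simplices (9): A, B, D, E, F, G, J, L, M
  1-simplices (17): AD, AL, AM, BG, BJ, DE, DF, DG, DL, DM, EF, EJ, EL, FG, FJ, FL, GL
  2-simplices (10): ADL, ADM, DEF, DEL, DFG, DFL, DGL, EFJ, EFL, FGL
  3-simplices (2): DEFL, DFGL

so the chain groups are C_0 ≅ Z^9, C_1 ≅ Z^17, C_2 ≅ Z^10, C_3 ≅ Z^2.

Boundary ∂_1: C_1 → C_0 sends each edge [p,q] (with p < q) to q − p.
As a 9×17 matrix over Z this has rank 8, with invariant factors (1,1,1,1,1,1,1,1).

∂_2: C_2 → C_1 maps a triangle to the signed sum of its edges. For instance
  ∂DEF = EF − DF + DE,
  ∂DFL = FL − DL + DF.
The resulting 17×10 matrix has rank 8, and its Smith normal form has invariant factors (1,1,1,1,1,1,1,1).

The boundary map ∂_3: C_3 → C_2 sends each 3-simplex σ to the alternating sum Σ_i (−1)^i (σ with its i-th vertex removed). For instance
  ∂DEFL = EFL − DFL + DEL − DEF,
  ∂DFGL = FGL − DGL + DFL − DFG.
The resulting 10×2 matrix has rank 2, and its Smith normal form has invariant factors (1,1).

Reading off H_k = ker ∂_k / im ∂_{k+1}:

  H_0: rank C_0 − rank ∂_1 = 9 − 8 = 1, and the invariant factors of ∂_1 are all 1, so H_0 = Z.
  H_1: rank ker ∂_1 − rank ∂_2 = (17 − 8) − 8 = 1, and the invariant factors of ∂_2 are all 1, so H_1 = Z.
  H_2: rank ker ∂_2 − rank ∂_3 = (10 − 8) − 2 = 0, and the invariant factors of ∂_3 are all 1, so H_2 = 0.
  H_3: rank ker ∂_3 − rank ∂_4 = (2 − 2) − 0 = 0, and there is no ∂_4, so H_3 = 0.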